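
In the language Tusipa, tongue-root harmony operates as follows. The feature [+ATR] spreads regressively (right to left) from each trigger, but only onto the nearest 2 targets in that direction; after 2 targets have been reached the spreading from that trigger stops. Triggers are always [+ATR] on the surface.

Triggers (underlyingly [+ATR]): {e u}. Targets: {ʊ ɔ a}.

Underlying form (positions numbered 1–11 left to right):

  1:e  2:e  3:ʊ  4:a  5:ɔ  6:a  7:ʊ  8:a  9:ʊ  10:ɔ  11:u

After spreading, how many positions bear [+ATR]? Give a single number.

From /e/ at 1 leftward: word edge.
From /e/ at 2 leftward: 1 /e/ is itself a trigger — this domain ends here.
From /u/ at 11 leftward: 10 /ɔ/ → [+ATR]; 9 /ʊ/ → [+ATR]; bound reached.
Targets with no active source: positions 3 4 5 6 7 8 stay [-ATR].
[+ATR] positions on the surface: 1 2 9 10 11.

5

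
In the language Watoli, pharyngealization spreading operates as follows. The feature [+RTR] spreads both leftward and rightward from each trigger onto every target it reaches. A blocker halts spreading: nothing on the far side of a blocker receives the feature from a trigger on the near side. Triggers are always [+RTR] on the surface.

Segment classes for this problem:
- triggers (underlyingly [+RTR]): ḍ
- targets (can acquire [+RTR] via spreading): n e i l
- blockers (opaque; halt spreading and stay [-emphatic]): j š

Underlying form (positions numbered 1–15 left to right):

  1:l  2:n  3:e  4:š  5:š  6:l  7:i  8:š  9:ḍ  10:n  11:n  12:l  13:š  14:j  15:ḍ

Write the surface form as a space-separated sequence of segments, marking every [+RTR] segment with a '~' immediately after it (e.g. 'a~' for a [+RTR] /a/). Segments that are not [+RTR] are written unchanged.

From /ḍ/ at 9 rightward: 10 /n/ → [+RTR]; 11 /n/ → [+RTR]; 12 /l/ → [+RTR]; 13 /š/ blocks.
From /ḍ/ at 9 leftward: 8 /š/ blocks.
From /ḍ/ at 15 rightward: word edge.
From /ḍ/ at 15 leftward: 14 /j/ blocks.
Targets with no active source: positions 1 2 3 6 7 stay [-emphatic].
[+RTR] positions on the surface: 9 10 11 12 15.

l n e š š l i š ḍ~ n~ n~ l~ š j ḍ~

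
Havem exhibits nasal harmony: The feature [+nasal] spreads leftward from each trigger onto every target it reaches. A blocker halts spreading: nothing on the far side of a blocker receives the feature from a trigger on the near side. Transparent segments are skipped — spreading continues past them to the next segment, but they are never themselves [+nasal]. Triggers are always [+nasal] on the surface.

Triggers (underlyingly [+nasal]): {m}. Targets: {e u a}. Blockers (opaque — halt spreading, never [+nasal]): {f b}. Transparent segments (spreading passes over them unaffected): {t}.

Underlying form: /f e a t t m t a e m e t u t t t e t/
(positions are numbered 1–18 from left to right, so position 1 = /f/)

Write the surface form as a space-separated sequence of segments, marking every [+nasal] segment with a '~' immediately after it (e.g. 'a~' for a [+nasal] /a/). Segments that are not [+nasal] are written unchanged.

f e~ a~ t t m~ t a~ e~ m~ e t u t t t e t

From /m/ at 6 leftward: 5 /t/ transparent; 4 /t/ transparent; 3 /a/ → [+nasal]; 2 /e/ → [+nasal]; 1 /f/ blocks.
From /m/ at 10 leftward: 9 /e/ → [+nasal]; 8 /a/ → [+nasal]; 7 /t/ transparent; 6 /m/ is itself a trigger — this domain ends here.
Targets with no active source: positions 11 13 17 stay [-nasal].
[+nasal] positions on the surface: 2 3 6 8 9 10.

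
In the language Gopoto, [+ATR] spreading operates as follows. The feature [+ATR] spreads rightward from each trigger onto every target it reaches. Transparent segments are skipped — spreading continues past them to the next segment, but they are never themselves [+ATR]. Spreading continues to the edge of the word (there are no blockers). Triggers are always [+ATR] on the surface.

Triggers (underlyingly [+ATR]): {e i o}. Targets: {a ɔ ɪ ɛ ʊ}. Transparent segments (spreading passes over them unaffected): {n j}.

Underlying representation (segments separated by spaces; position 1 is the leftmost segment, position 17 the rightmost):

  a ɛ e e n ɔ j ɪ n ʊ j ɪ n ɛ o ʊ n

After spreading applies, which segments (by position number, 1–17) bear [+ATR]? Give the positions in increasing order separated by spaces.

3 4 6 8 10 12 14 15 16

From /e/ at 3 rightward: 4 /e/ is itself a trigger — this domain ends here.
From /e/ at 4 rightward: 5 /n/ transparent; 6 /ɔ/ → [+ATR]; 7 /j/ transparent; 8 /ɪ/ → [+ATR]; 9 /n/ transparent; 10 /ʊ/ → [+ATR]; 11 /j/ transparent; 12 /ɪ/ → [+ATR]; 13 /n/ transparent; 14 /ɛ/ → [+ATR]; 15 /o/ is itself a trigger — this domain ends here.
From /o/ at 15 rightward: 16 /ʊ/ → [+ATR]; 17 /n/ transparent; word edge.
Targets with no active source: positions 1 2 stay [-ATR].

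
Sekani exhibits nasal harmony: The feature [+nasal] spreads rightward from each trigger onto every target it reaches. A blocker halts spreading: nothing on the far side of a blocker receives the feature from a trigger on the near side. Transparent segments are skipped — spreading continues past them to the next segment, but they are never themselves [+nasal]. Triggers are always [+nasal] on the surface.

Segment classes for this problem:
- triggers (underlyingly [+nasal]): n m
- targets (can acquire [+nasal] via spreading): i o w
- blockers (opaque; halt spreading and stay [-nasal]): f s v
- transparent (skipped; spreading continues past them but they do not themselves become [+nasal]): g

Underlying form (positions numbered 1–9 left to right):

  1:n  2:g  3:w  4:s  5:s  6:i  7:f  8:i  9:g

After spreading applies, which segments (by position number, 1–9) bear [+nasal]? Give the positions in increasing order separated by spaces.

1 3

From /n/ at 1 rightward: 2 /g/ transparent; 3 /w/ → [+nasal]; 4 /s/ blocks.
Targets with no active source: positions 6 8 stay [-nasal].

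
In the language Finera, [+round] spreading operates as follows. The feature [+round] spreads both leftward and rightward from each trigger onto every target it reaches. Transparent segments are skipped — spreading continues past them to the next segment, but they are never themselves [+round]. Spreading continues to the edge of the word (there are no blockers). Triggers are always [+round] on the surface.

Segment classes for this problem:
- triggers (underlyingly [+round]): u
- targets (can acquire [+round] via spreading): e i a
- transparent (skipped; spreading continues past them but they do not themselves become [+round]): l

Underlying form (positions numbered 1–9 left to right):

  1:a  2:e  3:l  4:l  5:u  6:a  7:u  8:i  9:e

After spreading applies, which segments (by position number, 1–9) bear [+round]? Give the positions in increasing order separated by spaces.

1 2 5 6 7 8 9

From /u/ at 5 rightward: 6 /a/ → [+round]; 7 /u/ is itself a trigger — this domain ends here.
From /u/ at 5 leftward: 4 /l/ transparent; 3 /l/ transparent; 2 /e/ → [+round]; 1 /a/ → [+round]; word edge.
From /u/ at 7 rightward: 8 /i/ → [+round]; 9 /e/ → [+round]; word edge.
From /u/ at 7 leftward: 6 /a/ → [+round]; 5 /u/ is itself a trigger — this domain ends here.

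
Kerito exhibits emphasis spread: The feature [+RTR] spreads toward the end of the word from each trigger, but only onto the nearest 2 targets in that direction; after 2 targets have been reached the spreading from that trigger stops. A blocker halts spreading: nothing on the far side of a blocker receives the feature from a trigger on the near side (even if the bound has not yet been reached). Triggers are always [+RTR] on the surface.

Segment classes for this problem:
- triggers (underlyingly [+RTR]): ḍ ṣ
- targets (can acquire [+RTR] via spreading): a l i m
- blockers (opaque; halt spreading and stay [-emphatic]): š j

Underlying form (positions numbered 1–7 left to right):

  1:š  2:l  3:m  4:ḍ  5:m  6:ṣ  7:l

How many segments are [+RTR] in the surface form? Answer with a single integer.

From /ḍ/ at 4 rightward: 5 /m/ → [+RTR]; 6 /ṣ/ is itself a trigger — this domain ends here.
From /ṣ/ at 6 rightward: 7 /l/ → [+RTR]; word edge.
Targets with no active source: positions 2 3 stay [-emphatic].
[+RTR] positions on the surface: 4 5 6 7.

4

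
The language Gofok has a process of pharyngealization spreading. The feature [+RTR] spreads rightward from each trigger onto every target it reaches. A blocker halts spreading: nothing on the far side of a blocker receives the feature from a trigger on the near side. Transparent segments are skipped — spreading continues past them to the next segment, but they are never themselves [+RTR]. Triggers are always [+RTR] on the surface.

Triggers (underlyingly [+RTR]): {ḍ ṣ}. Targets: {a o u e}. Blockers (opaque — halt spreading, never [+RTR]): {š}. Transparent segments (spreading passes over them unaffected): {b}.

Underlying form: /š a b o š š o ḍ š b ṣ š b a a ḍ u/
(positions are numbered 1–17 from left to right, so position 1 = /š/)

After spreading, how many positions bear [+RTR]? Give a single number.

From /ḍ/ at 8 rightward: 9 /š/ blocks.
From /ṣ/ at 11 rightward: 12 /š/ blocks.
From /ḍ/ at 16 rightward: 17 /u/ → [+RTR]; word edge.
Targets with no active source: positions 2 4 7 14 15 stay [-emphatic].
[+RTR] positions on the surface: 8 11 16 17.

4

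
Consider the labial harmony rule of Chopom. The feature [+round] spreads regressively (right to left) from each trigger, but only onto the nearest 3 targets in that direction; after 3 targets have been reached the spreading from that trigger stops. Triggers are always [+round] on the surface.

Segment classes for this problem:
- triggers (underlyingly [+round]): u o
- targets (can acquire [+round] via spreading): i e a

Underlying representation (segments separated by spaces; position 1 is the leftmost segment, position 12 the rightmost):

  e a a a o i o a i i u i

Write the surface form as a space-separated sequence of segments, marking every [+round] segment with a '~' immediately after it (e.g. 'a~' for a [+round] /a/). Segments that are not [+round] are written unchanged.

e a~ a~ a~ o~ i~ o~ a~ i~ i~ u~ i

From /o/ at 5 leftward: 4 /a/ → [+round]; 3 /a/ → [+round]; 2 /a/ → [+round]; bound reached.
From /o/ at 7 leftward: 6 /i/ → [+round]; 5 /o/ is itself a trigger — this domain ends here.
From /u/ at 11 leftward: 10 /i/ → [+round]; 9 /i/ → [+round]; 8 /a/ → [+round]; bound reached.
Targets with no active source: positions 1 12 stay [-round].
[+round] positions on the surface: 2 3 4 5 6 7 8 9 10 11.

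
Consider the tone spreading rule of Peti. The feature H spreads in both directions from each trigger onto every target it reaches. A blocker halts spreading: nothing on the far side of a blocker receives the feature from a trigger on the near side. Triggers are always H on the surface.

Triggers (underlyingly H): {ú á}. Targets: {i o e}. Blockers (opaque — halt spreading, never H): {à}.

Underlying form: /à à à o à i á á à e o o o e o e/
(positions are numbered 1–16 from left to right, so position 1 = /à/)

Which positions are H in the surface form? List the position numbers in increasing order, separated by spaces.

From /á/ at 7 rightward: 8 /á/ is itself a trigger — this domain ends here.
From /á/ at 7 leftward: 6 /i/ → H; 5 /à/ blocks.
From /á/ at 8 rightward: 9 /à/ blocks.
From /á/ at 8 leftward: 7 /á/ is itself a trigger — this domain ends here.
Targets with no active source: positions 4 10 11 12 13 14 15 16 stay [-high tone].

6 7 8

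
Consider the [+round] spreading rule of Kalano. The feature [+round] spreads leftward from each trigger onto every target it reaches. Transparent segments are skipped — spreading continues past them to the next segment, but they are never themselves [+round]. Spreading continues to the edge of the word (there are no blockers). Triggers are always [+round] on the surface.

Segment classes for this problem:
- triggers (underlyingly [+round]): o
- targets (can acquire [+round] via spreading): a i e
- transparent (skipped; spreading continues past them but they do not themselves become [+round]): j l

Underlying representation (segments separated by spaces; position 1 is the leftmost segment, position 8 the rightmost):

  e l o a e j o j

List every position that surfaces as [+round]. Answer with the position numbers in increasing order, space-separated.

From /o/ at 3 leftward: 2 /l/ transparent; 1 /e/ → [+round]; word edge.
From /o/ at 7 leftward: 6 /j/ transparent; 5 /e/ → [+round]; 4 /a/ → [+round]; 3 /o/ is itself a trigger — this domain ends here.

1 3 4 5 7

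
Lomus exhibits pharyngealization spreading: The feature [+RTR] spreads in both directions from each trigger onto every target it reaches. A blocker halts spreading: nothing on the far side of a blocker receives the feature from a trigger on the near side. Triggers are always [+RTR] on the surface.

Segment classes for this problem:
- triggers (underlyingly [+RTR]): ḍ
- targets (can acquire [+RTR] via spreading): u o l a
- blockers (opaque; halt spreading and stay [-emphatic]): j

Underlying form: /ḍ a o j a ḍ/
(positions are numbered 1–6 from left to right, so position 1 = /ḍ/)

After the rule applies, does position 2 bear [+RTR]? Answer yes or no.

From /ḍ/ at 1 rightward: 2 /a/ → [+RTR]; 3 /o/ → [+RTR]; 4 /j/ blocks.
From /ḍ/ at 1 leftward: word edge.
From /ḍ/ at 6 rightward: word edge.
From /ḍ/ at 6 leftward: 5 /a/ → [+RTR]; 4 /j/ blocks.
[+RTR] positions on the surface: 1 2 3 5 6.

yes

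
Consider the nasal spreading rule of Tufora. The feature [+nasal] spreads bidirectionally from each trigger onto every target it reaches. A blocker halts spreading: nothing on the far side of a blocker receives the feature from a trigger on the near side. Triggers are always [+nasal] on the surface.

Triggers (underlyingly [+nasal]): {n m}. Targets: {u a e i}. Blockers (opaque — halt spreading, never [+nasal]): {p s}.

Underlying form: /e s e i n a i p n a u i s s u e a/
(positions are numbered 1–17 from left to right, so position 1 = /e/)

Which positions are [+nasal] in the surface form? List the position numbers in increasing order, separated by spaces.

From /n/ at 5 rightward: 6 /a/ → [+nasal]; 7 /i/ → [+nasal]; 8 /p/ blocks.
From /n/ at 5 leftward: 4 /i/ → [+nasal]; 3 /e/ → [+nasal]; 2 /s/ blocks.
From /n/ at 9 rightward: 10 /a/ → [+nasal]; 11 /u/ → [+nasal]; 12 /i/ → [+nasal]; 13 /s/ blocks.
From /n/ at 9 leftward: 8 /p/ blocks.
Targets with no active source: positions 1 15 16 17 stay [-nasal].

3 4 5 6 7 9 10 11 12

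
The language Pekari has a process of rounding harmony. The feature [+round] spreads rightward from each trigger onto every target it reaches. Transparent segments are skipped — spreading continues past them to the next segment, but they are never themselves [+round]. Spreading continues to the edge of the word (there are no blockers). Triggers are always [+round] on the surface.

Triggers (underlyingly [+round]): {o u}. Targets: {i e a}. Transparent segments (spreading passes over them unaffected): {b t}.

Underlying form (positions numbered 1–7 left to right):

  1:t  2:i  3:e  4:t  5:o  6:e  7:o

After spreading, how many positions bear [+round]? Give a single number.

3

From /o/ at 5 rightward: 6 /e/ → [+round]; 7 /o/ is itself a trigger — this domain ends here.
From /o/ at 7 rightward: word edge.
Targets with no active source: positions 2 3 stay [-round].
[+round] positions on the surface: 5 6 7.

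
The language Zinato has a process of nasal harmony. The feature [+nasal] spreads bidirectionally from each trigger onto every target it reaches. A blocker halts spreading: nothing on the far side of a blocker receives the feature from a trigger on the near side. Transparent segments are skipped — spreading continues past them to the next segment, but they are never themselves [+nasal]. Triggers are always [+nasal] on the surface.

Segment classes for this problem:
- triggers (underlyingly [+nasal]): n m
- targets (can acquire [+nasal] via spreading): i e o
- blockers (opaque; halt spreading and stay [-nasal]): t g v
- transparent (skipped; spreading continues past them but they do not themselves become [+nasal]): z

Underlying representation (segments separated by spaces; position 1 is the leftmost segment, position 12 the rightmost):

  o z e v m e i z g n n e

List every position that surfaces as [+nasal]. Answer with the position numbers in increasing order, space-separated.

5 6 7 10 11 12

From /m/ at 5 rightward: 6 /e/ → [+nasal]; 7 /i/ → [+nasal]; 8 /z/ transparent; 9 /g/ blocks.
From /m/ at 5 leftward: 4 /v/ blocks.
From /n/ at 10 rightward: 11 /n/ is itself a trigger — this domain ends here.
From /n/ at 10 leftward: 9 /g/ blocks.
From /n/ at 11 rightward: 12 /e/ → [+nasal]; word edge.
From /n/ at 11 leftward: 10 /n/ is itself a trigger — this domain ends here.
Targets with no active source: positions 1 3 stay [-nasal].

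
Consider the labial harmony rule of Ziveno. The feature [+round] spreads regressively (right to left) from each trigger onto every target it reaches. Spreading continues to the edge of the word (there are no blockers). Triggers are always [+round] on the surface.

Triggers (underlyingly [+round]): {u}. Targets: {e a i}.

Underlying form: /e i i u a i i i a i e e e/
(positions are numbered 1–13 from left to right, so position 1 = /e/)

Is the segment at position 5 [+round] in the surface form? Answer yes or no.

no

From /u/ at 4 leftward: 3 /i/ → [+round]; 2 /i/ → [+round]; 1 /e/ → [+round]; word edge.
Targets with no active source: positions 5 6 7 8 9 10 11 12 13 stay [-round].
[+round] positions on the surface: 1 2 3 4.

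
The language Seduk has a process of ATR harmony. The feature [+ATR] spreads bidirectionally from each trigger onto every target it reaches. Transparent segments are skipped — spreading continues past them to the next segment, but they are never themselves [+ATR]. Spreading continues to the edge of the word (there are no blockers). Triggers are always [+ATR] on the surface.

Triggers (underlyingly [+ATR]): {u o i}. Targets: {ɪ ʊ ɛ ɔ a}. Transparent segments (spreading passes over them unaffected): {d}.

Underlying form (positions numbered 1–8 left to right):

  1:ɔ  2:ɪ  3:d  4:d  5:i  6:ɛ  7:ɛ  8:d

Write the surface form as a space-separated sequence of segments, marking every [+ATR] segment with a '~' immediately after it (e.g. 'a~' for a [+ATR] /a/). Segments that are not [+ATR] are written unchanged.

ɔ~ ɪ~ d d i~ ɛ~ ɛ~ d

From /i/ at 5 rightward: 6 /ɛ/ → [+ATR]; 7 /ɛ/ → [+ATR]; 8 /d/ transparent; word edge.
From /i/ at 5 leftward: 4 /d/ transparent; 3 /d/ transparent; 2 /ɪ/ → [+ATR]; 1 /ɔ/ → [+ATR]; word edge.
[+ATR] positions on the surface: 1 2 5 6 7.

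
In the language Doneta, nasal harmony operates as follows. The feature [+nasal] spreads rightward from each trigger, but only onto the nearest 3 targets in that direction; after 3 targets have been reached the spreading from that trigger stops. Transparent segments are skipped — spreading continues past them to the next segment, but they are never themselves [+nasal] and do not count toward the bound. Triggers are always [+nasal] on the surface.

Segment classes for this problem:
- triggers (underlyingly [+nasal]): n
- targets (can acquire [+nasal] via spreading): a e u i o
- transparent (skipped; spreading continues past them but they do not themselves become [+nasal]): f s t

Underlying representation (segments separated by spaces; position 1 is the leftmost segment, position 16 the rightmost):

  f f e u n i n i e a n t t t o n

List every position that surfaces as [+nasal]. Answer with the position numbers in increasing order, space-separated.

5 6 7 8 9 10 11 15 16

From /n/ at 5 rightward: 6 /i/ → [+nasal]; 7 /n/ is itself a trigger — this domain ends here.
From /n/ at 7 rightward: 8 /i/ → [+nasal]; 9 /e/ → [+nasal]; 10 /a/ → [+nasal]; bound reached.
From /n/ at 11 rightward: 12 /t/ transparent; 13 /t/ transparent; 14 /t/ transparent; 15 /o/ → [+nasal]; 16 /n/ is itself a trigger — this domain ends here.
From /n/ at 16 rightward: word edge.
Targets with no active source: positions 3 4 stay [-nasal].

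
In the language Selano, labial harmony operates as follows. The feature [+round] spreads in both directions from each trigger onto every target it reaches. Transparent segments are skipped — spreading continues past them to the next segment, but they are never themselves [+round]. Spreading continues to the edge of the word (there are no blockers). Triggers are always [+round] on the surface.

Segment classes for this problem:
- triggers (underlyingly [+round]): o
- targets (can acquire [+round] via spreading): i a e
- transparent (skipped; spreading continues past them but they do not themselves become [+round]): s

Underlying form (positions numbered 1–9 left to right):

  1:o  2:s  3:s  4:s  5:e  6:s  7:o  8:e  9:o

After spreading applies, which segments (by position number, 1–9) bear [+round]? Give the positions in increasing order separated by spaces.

1 5 7 8 9

From /o/ at 1 rightward: 2 /s/ transparent; 3 /s/ transparent; 4 /s/ transparent; 5 /e/ → [+round]; 6 /s/ transparent; 7 /o/ is itself a trigger — this domain ends here.
From /o/ at 1 leftward: word edge.
From /o/ at 7 rightward: 8 /e/ → [+round]; 9 /o/ is itself a trigger — this domain ends here.
From /o/ at 7 leftward: 6 /s/ transparent; 5 /e/ → [+round]; 4 /s/ transparent; 3 /s/ transparent; 2 /s/ transparent; 1 /o/ is itself a trigger — this domain ends here.
From /o/ at 9 rightward: word edge.
From /o/ at 9 leftward: 8 /e/ → [+round]; 7 /o/ is itself a trigger — this domain ends here.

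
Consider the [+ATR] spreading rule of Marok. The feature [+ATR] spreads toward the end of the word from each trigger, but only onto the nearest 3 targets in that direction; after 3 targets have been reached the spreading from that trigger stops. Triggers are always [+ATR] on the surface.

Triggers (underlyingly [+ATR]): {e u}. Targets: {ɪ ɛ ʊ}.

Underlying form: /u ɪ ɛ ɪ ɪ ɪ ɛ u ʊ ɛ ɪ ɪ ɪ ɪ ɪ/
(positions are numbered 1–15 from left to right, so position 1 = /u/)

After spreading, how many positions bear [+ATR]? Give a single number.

8

From /u/ at 1 rightward: 2 /ɪ/ → [+ATR]; 3 /ɛ/ → [+ATR]; 4 /ɪ/ → [+ATR]; bound reached.
From /u/ at 8 rightward: 9 /ʊ/ → [+ATR]; 10 /ɛ/ → [+ATR]; 11 /ɪ/ → [+ATR]; bound reached.
Targets with no active source: positions 5 6 7 12 13 14 15 stay [-ATR].
[+ATR] positions on the surface: 1 2 3 4 8 9 10 11.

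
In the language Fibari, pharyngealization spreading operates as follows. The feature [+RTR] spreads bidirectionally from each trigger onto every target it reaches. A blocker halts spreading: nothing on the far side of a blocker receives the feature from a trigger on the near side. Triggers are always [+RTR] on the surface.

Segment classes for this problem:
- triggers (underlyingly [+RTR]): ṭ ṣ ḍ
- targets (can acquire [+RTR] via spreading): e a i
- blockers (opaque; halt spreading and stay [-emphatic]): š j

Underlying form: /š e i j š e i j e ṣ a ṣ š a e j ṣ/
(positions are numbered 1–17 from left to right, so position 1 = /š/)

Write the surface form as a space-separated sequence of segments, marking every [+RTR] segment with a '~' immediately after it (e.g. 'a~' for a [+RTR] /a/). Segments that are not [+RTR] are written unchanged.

š e i j š e i j e~ ṣ~ a~ ṣ~ š a e j ṣ~

From /ṣ/ at 10 rightward: 11 /a/ → [+RTR]; 12 /ṣ/ is itself a trigger — this domain ends here.
From /ṣ/ at 10 leftward: 9 /e/ → [+RTR]; 8 /j/ blocks.
From /ṣ/ at 12 rightward: 13 /š/ blocks.
From /ṣ/ at 12 leftward: 11 /a/ → [+RTR]; 10 /ṣ/ is itself a trigger — this domain ends here.
From /ṣ/ at 17 rightward: word edge.
From /ṣ/ at 17 leftward: 16 /j/ blocks.
Targets with no active source: positions 2 3 6 7 14 15 stay [-emphatic].
[+RTR] positions on the surface: 9 10 11 12 17.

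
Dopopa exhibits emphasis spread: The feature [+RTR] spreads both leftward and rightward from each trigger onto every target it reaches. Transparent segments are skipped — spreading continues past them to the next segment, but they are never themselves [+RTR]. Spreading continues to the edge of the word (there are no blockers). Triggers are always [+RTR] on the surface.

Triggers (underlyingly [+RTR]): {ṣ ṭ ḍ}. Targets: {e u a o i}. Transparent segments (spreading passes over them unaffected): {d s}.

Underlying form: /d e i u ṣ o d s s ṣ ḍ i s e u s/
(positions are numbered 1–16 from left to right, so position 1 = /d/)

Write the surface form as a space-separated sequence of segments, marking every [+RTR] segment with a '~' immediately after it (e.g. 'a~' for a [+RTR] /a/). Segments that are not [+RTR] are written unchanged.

d e~ i~ u~ ṣ~ o~ d s s ṣ~ ḍ~ i~ s e~ u~ s

From /ṣ/ at 5 rightward: 6 /o/ → [+RTR]; 7 /d/ transparent; 8 /s/ transparent; 9 /s/ transparent; 10 /ṣ/ is itself a trigger — this domain ends here.
From /ṣ/ at 5 leftward: 4 /u/ → [+RTR]; 3 /i/ → [+RTR]; 2 /e/ → [+RTR]; 1 /d/ transparent; word edge.
From /ṣ/ at 10 rightward: 11 /ḍ/ is itself a trigger — this domain ends here.
From /ṣ/ at 10 leftward: 9 /s/ transparent; 8 /s/ transparent; 7 /d/ transparent; 6 /o/ → [+RTR]; 5 /ṣ/ is itself a trigger — this domain ends here.
From /ḍ/ at 11 rightward: 12 /i/ → [+RTR]; 13 /s/ transparent; 14 /e/ → [+RTR]; 15 /u/ → [+RTR]; 16 /s/ transparent; word edge.
From /ḍ/ at 11 leftward: 10 /ṣ/ is itself a trigger — this domain ends here.
[+RTR] positions on the surface: 2 3 4 5 6 10 11 12 14 15.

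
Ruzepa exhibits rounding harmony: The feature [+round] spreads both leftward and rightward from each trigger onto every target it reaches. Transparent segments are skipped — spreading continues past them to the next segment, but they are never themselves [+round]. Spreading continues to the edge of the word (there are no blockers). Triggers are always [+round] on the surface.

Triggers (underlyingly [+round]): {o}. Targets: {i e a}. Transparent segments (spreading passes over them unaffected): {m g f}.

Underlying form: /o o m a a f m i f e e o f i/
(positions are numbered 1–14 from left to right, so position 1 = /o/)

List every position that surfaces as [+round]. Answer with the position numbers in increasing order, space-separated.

From /o/ at 1 rightward: 2 /o/ is itself a trigger — this domain ends here.
From /o/ at 1 leftward: word edge.
From /o/ at 2 rightward: 3 /m/ transparent; 4 /a/ → [+round]; 5 /a/ → [+round]; 6 /f/ transparent; 7 /m/ transparent; 8 /i/ → [+round]; 9 /f/ transparent; 10 /e/ → [+round]; 11 /e/ → [+round]; 12 /o/ is itself a trigger — this domain ends here.
From /o/ at 2 leftward: 1 /o/ is itself a trigger — this domain ends here.
From /o/ at 12 rightward: 13 /f/ transparent; 14 /i/ → [+round]; word edge.
From /o/ at 12 leftward: 11 /e/ → [+round]; 10 /e/ → [+round]; 9 /f/ transparent; 8 /i/ → [+round]; 7 /m/ transparent; 6 /f/ transparent; 5 /a/ → [+round]; 4 /a/ → [+round]; 3 /m/ transparent; 2 /o/ is itself a trigger — this domain ends here.

1 2 4 5 8 10 11 12 14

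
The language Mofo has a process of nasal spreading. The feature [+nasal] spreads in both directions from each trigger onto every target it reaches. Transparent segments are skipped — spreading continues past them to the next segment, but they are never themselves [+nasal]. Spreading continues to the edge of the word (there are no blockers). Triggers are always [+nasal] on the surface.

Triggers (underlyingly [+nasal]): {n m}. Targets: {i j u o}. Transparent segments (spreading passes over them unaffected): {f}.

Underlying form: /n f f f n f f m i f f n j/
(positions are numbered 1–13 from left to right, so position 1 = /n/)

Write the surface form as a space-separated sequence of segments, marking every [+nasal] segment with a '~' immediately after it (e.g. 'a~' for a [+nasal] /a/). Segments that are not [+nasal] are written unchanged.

n~ f f f n~ f f m~ i~ f f n~ j~

From /n/ at 1 rightward: 2 /f/ transparent; 3 /f/ transparent; 4 /f/ transparent; 5 /n/ is itself a trigger — this domain ends here.
From /n/ at 1 leftward: word edge.
From /n/ at 5 rightward: 6 /f/ transparent; 7 /f/ transparent; 8 /m/ is itself a trigger — this domain ends here.
From /n/ at 5 leftward: 4 /f/ transparent; 3 /f/ transparent; 2 /f/ transparent; 1 /n/ is itself a trigger — this domain ends here.
From /m/ at 8 rightward: 9 /i/ → [+nasal]; 10 /f/ transparent; 11 /f/ transparent; 12 /n/ is itself a trigger — this domain ends here.
From /m/ at 8 leftward: 7 /f/ transparent; 6 /f/ transparent; 5 /n/ is itself a trigger — this domain ends here.
From /n/ at 12 rightward: 13 /j/ → [+nasal]; word edge.
From /n/ at 12 leftward: 11 /f/ transparent; 10 /f/ transparent; 9 /i/ → [+nasal]; 8 /m/ is itself a trigger — this domain ends here.
[+nasal] positions on the surface: 1 5 8 9 12 13.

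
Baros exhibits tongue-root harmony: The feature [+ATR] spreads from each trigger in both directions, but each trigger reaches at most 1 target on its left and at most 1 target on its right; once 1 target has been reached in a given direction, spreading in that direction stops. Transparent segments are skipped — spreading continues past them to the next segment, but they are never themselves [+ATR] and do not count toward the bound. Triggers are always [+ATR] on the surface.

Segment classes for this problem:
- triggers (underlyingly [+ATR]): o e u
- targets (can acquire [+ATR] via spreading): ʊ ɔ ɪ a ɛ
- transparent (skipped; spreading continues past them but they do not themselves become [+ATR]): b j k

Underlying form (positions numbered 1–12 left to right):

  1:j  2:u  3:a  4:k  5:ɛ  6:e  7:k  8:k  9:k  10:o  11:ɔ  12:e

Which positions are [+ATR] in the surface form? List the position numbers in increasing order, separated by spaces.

2 3 5 6 10 11 12

From /u/ at 2 rightward: 3 /a/ → [+ATR]; bound reached.
From /u/ at 2 leftward: 1 /j/ transparent; word edge.
From /e/ at 6 rightward: 7 /k/ transparent; 8 /k/ transparent; 9 /k/ transparent; 10 /o/ is itself a trigger — this domain ends here.
From /e/ at 6 leftward: 5 /ɛ/ → [+ATR]; bound reached.
From /o/ at 10 rightward: 11 /ɔ/ → [+ATR]; bound reached.
From /o/ at 10 leftward: 9 /k/ transparent; 8 /k/ transparent; 7 /k/ transparent; 6 /e/ is itself a trigger — this domain ends here.
From /e/ at 12 rightward: word edge.
From /e/ at 12 leftward: 11 /ɔ/ → [+ATR]; bound reached.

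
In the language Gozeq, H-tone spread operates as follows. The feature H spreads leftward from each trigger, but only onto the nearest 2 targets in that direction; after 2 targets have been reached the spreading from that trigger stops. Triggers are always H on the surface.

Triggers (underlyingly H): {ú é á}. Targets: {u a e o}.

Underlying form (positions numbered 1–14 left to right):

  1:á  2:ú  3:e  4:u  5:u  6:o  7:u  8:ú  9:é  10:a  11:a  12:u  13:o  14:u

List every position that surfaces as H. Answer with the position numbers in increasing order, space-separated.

1 2 6 7 8 9

From /á/ at 1 leftward: word edge.
From /ú/ at 2 leftward: 1 /á/ is itself a trigger — this domain ends here.
From /ú/ at 8 leftward: 7 /u/ → H; 6 /o/ → H; bound reached.
From /é/ at 9 leftward: 8 /ú/ is itself a trigger — this domain ends here.
Targets with no active source: positions 3 4 5 10 11 12 13 14 stay [-high tone].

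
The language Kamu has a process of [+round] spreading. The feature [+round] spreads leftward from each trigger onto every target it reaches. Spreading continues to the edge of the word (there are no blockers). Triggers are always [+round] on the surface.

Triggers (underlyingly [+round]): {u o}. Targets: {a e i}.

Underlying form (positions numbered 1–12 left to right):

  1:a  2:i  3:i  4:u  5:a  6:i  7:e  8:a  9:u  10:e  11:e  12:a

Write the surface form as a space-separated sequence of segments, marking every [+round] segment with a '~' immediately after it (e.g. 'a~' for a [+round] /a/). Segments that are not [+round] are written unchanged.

a~ i~ i~ u~ a~ i~ e~ a~ u~ e e a

From /u/ at 4 leftward: 3 /i/ → [+round]; 2 /i/ → [+round]; 1 /a/ → [+round]; word edge.
From /u/ at 9 leftward: 8 /a/ → [+round]; 7 /e/ → [+round]; 6 /i/ → [+round]; 5 /a/ → [+round]; 4 /u/ is itself a trigger — this domain ends here.
Targets with no active source: positions 10 11 12 stay [-round].
[+round] positions on the surface: 1 2 3 4 5 6 7 8 9.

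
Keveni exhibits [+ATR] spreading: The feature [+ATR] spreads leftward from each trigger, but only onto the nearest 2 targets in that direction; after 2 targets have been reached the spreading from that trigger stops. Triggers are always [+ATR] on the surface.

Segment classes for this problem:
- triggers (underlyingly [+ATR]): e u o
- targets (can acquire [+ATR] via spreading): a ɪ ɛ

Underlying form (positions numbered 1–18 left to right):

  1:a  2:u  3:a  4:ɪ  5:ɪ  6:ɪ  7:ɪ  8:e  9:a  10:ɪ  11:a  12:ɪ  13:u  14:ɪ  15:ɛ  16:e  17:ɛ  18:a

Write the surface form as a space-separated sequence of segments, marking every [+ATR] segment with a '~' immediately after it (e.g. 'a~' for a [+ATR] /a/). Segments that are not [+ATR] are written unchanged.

From /u/ at 2 leftward: 1 /a/ → [+ATR]; word edge.
From /e/ at 8 leftward: 7 /ɪ/ → [+ATR]; 6 /ɪ/ → [+ATR]; bound reached.
From /u/ at 13 leftward: 12 /ɪ/ → [+ATR]; 11 /a/ → [+ATR]; bound reached.
From /e/ at 16 leftward: 15 /ɛ/ → [+ATR]; 14 /ɪ/ → [+ATR]; bound reached.
Targets with no active source: positions 3 4 5 9 10 17 18 stay [-ATR].
[+ATR] positions on the surface: 1 2 6 7 8 11 12 13 14 15 16.

a~ u~ a ɪ ɪ ɪ~ ɪ~ e~ a ɪ a~ ɪ~ u~ ɪ~ ɛ~ e~ ɛ a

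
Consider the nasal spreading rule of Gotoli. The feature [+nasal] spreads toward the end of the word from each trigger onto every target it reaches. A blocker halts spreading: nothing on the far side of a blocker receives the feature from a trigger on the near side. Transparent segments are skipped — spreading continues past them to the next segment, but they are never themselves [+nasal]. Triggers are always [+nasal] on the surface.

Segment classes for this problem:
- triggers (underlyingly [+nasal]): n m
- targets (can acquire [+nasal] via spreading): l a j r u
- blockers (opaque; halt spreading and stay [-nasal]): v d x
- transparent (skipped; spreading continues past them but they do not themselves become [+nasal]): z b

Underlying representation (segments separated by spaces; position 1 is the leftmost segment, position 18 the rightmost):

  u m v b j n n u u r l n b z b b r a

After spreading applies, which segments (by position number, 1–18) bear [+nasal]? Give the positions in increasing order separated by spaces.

From /m/ at 2 rightward: 3 /v/ blocks.
From /n/ at 6 rightward: 7 /n/ is itself a trigger — this domain ends here.
From /n/ at 7 rightward: 8 /u/ → [+nasal]; 9 /u/ → [+nasal]; 10 /r/ → [+nasal]; 11 /l/ → [+nasal]; 12 /n/ is itself a trigger — this domain ends here.
From /n/ at 12 rightward: 13 /b/ transparent; 14 /z/ transparent; 15 /b/ transparent; 16 /b/ transparent; 17 /r/ → [+nasal]; 18 /a/ → [+nasal]; word edge.
Targets with no active source: positions 1 5 stay [-nasal].

2 6 7 8 9 10 11 12 17 18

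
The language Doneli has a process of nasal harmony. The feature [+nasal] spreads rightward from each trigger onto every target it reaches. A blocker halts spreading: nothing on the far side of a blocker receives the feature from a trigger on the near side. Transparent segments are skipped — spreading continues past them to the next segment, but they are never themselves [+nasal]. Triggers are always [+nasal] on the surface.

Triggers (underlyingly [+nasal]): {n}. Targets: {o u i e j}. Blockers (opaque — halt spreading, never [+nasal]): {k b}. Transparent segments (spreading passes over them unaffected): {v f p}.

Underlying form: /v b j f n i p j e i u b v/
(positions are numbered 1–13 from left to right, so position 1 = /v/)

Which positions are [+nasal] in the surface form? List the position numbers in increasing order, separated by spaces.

From /n/ at 5 rightward: 6 /i/ → [+nasal]; 7 /p/ transparent; 8 /j/ → [+nasal]; 9 /e/ → [+nasal]; 10 /i/ → [+nasal]; 11 /u/ → [+nasal]; 12 /b/ blocks.
Target with no active source: position 3 stays [-nasal].

5 6 8 9 10 11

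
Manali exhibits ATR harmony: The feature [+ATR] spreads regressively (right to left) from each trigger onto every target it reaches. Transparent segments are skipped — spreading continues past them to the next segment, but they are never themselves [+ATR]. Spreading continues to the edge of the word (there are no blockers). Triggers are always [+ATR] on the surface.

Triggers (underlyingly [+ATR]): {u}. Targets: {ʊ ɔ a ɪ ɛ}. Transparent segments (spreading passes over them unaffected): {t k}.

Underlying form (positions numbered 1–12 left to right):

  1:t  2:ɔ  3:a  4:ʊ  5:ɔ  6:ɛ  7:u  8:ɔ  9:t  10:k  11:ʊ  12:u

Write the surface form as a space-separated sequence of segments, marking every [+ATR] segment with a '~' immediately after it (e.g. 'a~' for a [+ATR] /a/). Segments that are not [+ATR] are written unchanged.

From /u/ at 7 leftward: 6 /ɛ/ → [+ATR]; 5 /ɔ/ → [+ATR]; 4 /ʊ/ → [+ATR]; 3 /a/ → [+ATR]; 2 /ɔ/ → [+ATR]; 1 /t/ transparent; word edge.
From /u/ at 12 leftward: 11 /ʊ/ → [+ATR]; 10 /k/ transparent; 9 /t/ transparent; 8 /ɔ/ → [+ATR]; 7 /u/ is itself a trigger — this domain ends here.
[+ATR] positions on the surface: 2 3 4 5 6 7 8 11 12.

t ɔ~ a~ ʊ~ ɔ~ ɛ~ u~ ɔ~ t k ʊ~ u~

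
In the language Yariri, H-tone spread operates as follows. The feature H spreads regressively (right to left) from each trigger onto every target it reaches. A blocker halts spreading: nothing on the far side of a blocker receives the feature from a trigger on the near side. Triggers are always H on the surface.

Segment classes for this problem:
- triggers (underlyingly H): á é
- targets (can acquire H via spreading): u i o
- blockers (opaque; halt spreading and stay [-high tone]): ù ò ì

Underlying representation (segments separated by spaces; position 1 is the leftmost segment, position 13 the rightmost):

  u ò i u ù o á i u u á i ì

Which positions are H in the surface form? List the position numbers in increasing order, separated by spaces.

6 7 8 9 10 11

From /á/ at 7 leftward: 6 /o/ → H; 5 /ù/ blocks.
From /á/ at 11 leftward: 10 /u/ → H; 9 /u/ → H; 8 /i/ → H; 7 /á/ is itself a trigger — this domain ends here.
Targets with no active source: positions 1 3 4 12 stay [-high tone].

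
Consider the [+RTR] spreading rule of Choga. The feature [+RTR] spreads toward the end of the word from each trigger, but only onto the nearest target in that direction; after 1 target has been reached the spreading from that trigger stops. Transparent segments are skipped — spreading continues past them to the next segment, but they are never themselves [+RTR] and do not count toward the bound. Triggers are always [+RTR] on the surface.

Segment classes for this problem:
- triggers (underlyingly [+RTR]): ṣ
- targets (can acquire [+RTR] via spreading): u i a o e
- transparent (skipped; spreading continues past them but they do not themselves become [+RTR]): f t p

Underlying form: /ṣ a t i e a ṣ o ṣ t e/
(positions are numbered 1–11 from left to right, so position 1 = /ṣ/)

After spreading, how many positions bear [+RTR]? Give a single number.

6

From /ṣ/ at 1 rightward: 2 /a/ → [+RTR]; bound reached.
From /ṣ/ at 7 rightward: 8 /o/ → [+RTR]; bound reached.
From /ṣ/ at 9 rightward: 10 /t/ transparent; 11 /e/ → [+RTR]; bound reached.
Targets with no active source: positions 4 5 6 stay [-emphatic].
[+RTR] positions on the surface: 1 2 7 8 9 11.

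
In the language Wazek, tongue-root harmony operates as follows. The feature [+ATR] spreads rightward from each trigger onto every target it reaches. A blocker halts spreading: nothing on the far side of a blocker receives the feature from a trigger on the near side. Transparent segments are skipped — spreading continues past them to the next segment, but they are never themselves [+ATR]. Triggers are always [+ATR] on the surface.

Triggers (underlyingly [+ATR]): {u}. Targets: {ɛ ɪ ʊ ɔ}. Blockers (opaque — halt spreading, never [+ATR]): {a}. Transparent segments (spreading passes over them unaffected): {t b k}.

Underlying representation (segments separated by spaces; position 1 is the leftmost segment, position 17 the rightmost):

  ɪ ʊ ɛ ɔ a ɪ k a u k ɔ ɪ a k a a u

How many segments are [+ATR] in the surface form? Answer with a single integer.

4

From /u/ at 9 rightward: 10 /k/ transparent; 11 /ɔ/ → [+ATR]; 12 /ɪ/ → [+ATR]; 13 /a/ blocks.
From /u/ at 17 rightward: word edge.
Targets with no active source: positions 1 2 3 4 6 stay [-ATR].
[+ATR] positions on the surface: 9 11 12 17.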